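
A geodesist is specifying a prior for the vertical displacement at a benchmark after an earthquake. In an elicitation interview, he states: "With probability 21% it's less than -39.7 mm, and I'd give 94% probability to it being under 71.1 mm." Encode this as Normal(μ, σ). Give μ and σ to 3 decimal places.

For Normal(μ,σ), the p-quantile is μ + z_p·σ. Here z_{0.21} = -0.8064, z_{0.94} = 1.555.
So -39.7 = μ − 0.8064σ and 71.1 = μ + 1.555σ.
Subtracting: σ = (71.1 − -39.7)/(1.555 − (-0.8064)) = 46.925.
Then μ = -39.7 − (-0.8064)·46.925 = -1.858.

μ = -1.858, σ = 46.925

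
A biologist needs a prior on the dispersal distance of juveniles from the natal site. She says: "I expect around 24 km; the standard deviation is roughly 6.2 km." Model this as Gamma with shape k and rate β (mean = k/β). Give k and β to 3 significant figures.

k ≈ 15, β ≈ 0.624

For Gamma(k, rate β): mean = k/β, variance = k/β², so CV = 1/√k.
CV = SD/mean = 6.2/24 = 0.2583, hence k = 1/CV² = 15.
Then β = k/mean = 15/24 = 0.624.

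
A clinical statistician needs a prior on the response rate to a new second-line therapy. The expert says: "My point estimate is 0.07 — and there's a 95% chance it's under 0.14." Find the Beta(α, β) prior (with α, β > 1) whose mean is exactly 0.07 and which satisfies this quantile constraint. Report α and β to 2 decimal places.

With mean 0.07 fixed, write α = 0.07s, β = 0.93s where s = α+β.
Need P(θ < 0.14) = 0.95 under Beta(0.07s, 0.93s). Normal approximation: (q−m)/√(m(1−m)/s) ≈ z_{0.95} = 1.64, so s ≈ 0.07·0.93·(1.64)²/(0.14−0.07)² = 35.9.
At s = 35.9: P(θ<0.14) ≈ 0.932. Adjusting to match 0.95 gives s ≈ 46.16.
So α = 0.07·46.16 ≈ 3.23, β = 0.93·46.16 ≈ 42.93.

α ≈ 3.23, β ≈ 42.93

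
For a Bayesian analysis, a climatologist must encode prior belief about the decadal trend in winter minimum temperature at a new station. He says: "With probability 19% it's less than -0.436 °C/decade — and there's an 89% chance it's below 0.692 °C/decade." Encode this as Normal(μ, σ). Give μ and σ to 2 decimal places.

μ = 0.03, σ = 0.54

For Normal(μ,σ), the p-quantile is μ + z_p·σ. Here z_{0.19} = -0.8779, z_{0.89} = 1.227.
So -0.436 = μ − 0.8779σ and 0.692 = μ + 1.227σ.
Subtracting: σ = (0.692 − -0.436)/(1.227 − (-0.8779)) = 0.54.
Then μ = -0.436 − (-0.8779)·0.54 = 0.03.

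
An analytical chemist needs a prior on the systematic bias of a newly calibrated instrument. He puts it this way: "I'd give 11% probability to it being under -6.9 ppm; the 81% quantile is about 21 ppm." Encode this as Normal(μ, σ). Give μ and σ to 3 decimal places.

μ = 9.361, σ = 13.258

For Normal(μ,σ), the p-quantile is μ + z_p·σ. Here z_{0.11} = -1.227, z_{0.81} = 0.8779.
So -6.9 = μ − 1.227σ and 21 = μ + 0.8779σ.
Subtracting: σ = (21 − -6.9)/(0.8779 − (-1.227)) = 13.258.
Then μ = -6.9 − (-1.227)·13.258 = 9.361.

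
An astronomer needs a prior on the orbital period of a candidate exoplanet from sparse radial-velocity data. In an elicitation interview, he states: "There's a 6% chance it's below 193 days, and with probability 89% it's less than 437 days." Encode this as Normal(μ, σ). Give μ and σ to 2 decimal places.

μ = 329.40, σ = 87.73

The p-quantile of Normal(μ,σ) is μ + z_p·σ, with z_{0.06} = -1.555 and z_{0.89} = 1.227.
Eliminate σ: μ = (z₂·x₁ − z₁·x₂)/(z₂ − z₁) = (1.227·193 − (-1.555)·437)/2.781 = 329.40.
Then σ = (x₂ − x₁)/(z₂ − z₁) = (437 − 193)/2.781 = 87.73.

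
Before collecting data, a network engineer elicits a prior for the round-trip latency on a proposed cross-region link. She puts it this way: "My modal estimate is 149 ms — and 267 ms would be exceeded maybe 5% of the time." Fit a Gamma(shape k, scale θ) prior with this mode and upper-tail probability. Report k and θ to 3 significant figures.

k ≈ 9.19, θ ≈ 18.2

Gamma(k,θ) with k>1 has mode (k−1)θ, so θ = 149/(k−1).
Need P(X < 267) = 0.95 with θ tied to k this way. Start at k = 2, θ = 149: P(X<267) ≈ 0.535.
Too low — raise k to concentrate. Iterating converges to k ≈ 9.19.
Then θ = 149/(9.19−1) ≈ 18.2.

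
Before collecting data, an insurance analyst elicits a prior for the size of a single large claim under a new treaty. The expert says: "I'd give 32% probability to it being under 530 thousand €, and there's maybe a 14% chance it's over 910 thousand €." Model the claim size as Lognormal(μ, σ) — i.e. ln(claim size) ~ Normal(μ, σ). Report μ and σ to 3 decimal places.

μ ≈ 6.436, σ ≈ 0.349

If T ~ Lognormal(μ,σ) then ln T ~ Normal(μ,σ), so the p-quantile of ln T is μ + z_p·σ.
ln(530) = 6.273 and ln(910) = 6.813; z_{0.32} = -0.4677, z_{0.86} = 1.08.
σ = (6.813 − 6.273)/(1.08 − (-0.4677)) = 0.349.
μ = 6.273 − (-0.4677)·0.349 = 6.436.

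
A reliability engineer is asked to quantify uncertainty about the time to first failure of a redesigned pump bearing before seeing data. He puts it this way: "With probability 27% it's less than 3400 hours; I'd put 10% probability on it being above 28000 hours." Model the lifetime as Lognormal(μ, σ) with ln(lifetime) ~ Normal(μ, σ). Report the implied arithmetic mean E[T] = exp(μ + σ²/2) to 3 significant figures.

If T ~ Lognormal(μ,σ) then ln T ~ Normal(μ,σ), so the p-quantile of ln T is μ + z_p·σ.
ln(3400) = 8.132 and ln(28000) = 10.24; z_{0.27} = -0.6128, z_{0.9} = 1.282.
σ = (10.24 − 8.132)/(1.282 − (-0.6128)) = 1.113.
μ = 8.132 − (-0.6128)·1.113 = 8.814.
E[T] = exp(μ + σ²/2) = exp(8.814 + 0.6194) = 12500 hours.

E[T] ≈ 12500 hours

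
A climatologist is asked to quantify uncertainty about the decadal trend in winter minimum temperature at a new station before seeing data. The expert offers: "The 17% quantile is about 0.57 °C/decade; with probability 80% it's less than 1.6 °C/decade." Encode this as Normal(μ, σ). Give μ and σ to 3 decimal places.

μ = 1.117, σ = 0.574

The p-quantile of Normal(μ,σ) is μ + z_p·σ, with z_{0.17} = -0.9542 and z_{0.8} = 0.8416.
Eliminate σ: μ = (z₂·x₁ − z₁·x₂)/(z₂ − z₁) = (0.8416·0.57 − (-0.9542)·1.6)/1.796 = 1.117.
Then σ = (x₂ − x₁)/(z₂ − z₁) = (1.6 − 0.57)/1.796 = 0.574.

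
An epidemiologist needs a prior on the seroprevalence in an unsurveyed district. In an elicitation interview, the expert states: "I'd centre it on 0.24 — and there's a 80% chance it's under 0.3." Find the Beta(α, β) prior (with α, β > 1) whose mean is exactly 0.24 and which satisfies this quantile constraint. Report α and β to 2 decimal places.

With mean 0.24 fixed, write α = 0.24s, β = 0.76s where s = α+β.
Need P(θ < 0.3) = 0.8 under Beta(0.24s, 0.76s). Normal approximation: (q−m)/√(m(1−m)/s) ≈ z_{0.8} = 0.842, so s ≈ 0.24·0.76·(0.842)²/(0.3−0.24)² = 35.9.
At s = 35.9: P(θ<0.3) ≈ 0.806. Adjusting to match 0.8 gives s ≈ 33.85.
So α = 0.24·33.85 ≈ 8.12, β = 0.76·33.85 ≈ 25.72.

α ≈ 8.12, β ≈ 25.72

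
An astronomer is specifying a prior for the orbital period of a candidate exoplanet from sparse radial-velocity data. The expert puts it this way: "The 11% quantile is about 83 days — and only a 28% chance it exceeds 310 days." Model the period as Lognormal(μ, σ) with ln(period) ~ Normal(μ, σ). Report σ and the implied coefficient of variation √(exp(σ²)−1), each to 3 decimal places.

σ ≈ 0.728, CV ≈ 0.836

If T ~ Lognormal(μ,σ) then ln T ~ Normal(μ,σ), so the p-quantile of ln T is μ + z_p·σ.
ln(83) = 4.419 and ln(310) = 5.737; z_{0.11} = -1.227, z_{0.72} = 0.5828.
σ = (5.737 − 4.419)/(0.5828 − (-1.227)) = 0.728.
μ = 4.419 − (-1.227)·0.728 = 5.312.
CV = √(exp(σ²)−1) = √(exp(0.5304)−1) = 0.836.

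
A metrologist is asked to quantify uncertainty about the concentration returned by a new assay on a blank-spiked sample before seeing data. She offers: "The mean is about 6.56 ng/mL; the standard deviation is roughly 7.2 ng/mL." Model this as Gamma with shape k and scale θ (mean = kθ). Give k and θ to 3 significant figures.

k ≈ 0.83, θ ≈ 7.9

For Gamma(k, scale θ): mean = kθ, variance = kθ², so CV = 1/√k.
CV = SD/mean = 7.2/6.56 = 1.098, hence k = 1/CV² = 0.83.
Then θ = mean/k = 6.56/0.83 = 7.9.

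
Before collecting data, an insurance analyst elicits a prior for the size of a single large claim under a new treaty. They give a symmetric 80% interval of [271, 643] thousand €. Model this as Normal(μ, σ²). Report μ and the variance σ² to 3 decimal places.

A symmetric 80% interval runs μ ± z·σ with z = 1.282.
Half-width = 186, so σ = 186/1.282 = 145.1366 and σ² = 21064.624.
μ is the interval midpoint, 457.000.

μ = 457.000, σ² = 21064.624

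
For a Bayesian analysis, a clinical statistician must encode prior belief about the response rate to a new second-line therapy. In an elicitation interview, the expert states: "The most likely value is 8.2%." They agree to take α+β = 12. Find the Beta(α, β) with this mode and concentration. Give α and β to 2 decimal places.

For α,β > 1 the Beta mode is (α−1)/(α+β−2). With α+β = 12, the mode is (α−1)/10.
Set (α−1)/10 = 0.082 → α = 1 + 0.082·10 = 1.82.
β = 12 − α = 10.18.

α = 1.82, β = 10.18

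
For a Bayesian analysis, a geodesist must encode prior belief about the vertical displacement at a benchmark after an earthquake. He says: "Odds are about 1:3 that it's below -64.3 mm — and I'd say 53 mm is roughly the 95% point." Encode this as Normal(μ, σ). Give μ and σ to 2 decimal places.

For Normal(μ,σ), the p-quantile is μ + z_p·σ. Here z_{0.25} = -0.6745, z_{0.95} = 1.645.
So -64.3 = μ − 0.6745σ and 53 = μ + 1.645σ.
Subtracting: σ = (53 − -64.3)/(1.645 − (-0.6745)) = 50.57.
Then μ = -64.3 − (-0.6745)·50.57 = -30.19.

μ = -30.19, σ = 50.57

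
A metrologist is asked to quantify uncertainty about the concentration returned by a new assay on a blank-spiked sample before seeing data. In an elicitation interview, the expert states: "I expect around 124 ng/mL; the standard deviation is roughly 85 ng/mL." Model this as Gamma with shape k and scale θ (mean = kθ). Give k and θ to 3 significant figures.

k ≈ 2.13, θ ≈ 58.3

For Gamma(k, scale θ): mean = kθ, variance = kθ², so CV = 1/√k.
CV = SD/mean = 85/124 = 0.6855, hence k = 1/CV² = 2.13.
Then θ = mean/k = 124/2.13 = 58.3.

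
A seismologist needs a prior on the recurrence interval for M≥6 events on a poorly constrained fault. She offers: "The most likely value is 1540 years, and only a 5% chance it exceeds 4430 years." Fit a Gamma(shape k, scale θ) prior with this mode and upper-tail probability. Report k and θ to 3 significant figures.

Gamma(k,θ) with k>1 has mode (k−1)θ, so θ = 1540/(k−1).
Need P(X < 4430) = 0.95 with θ tied to k this way. Start at k = 2, θ = 1540: P(X<4430) ≈ 0.782.
Too low — raise k to concentrate. Iterating converges to k ≈ 3.39.
Then θ = 1540/(3.39−1) ≈ 645.

k ≈ 3.39, θ ≈ 645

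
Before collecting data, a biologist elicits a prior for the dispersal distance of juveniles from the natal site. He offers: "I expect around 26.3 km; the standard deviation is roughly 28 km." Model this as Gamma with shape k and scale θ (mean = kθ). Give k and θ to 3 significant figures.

For Gamma(k, scale θ): mean = kθ, variance = kθ², so CV = 1/√k.
CV = SD/mean = 28/26.3 = 1.065, hence k = 1/CV² = 0.882.
Then θ = mean/k = 26.3/0.882 = 29.8.

k ≈ 0.882, θ ≈ 29.8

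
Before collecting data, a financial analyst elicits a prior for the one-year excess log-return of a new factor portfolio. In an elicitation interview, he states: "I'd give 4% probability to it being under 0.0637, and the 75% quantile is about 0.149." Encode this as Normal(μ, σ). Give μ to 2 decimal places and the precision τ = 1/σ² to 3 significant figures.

μ = 0.13, τ = 808

The p-quantile of Normal(μ,σ) is μ + z_p·σ, with z_{0.04} = -1.751 and z_{0.75} = 0.6745.
Eliminate σ: μ = (z₂·x₁ − z₁·x₂)/(z₂ − z₁) = (0.6745·0.0637 − (-1.751)·0.149)/2.425 = 0.13.
Then σ = (x₂ − x₁)/(z₂ − z₁) = (0.149 − 0.0637)/2.425 = 0.04.
Precision τ = 1/σ² = 1/0.03517² = 808.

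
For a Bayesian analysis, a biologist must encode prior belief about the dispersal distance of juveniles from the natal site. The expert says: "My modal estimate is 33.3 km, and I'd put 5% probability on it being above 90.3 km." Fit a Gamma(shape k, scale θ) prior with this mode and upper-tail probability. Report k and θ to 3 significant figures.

k ≈ 3.7, θ ≈ 12.3

Gamma(k,θ) with k>1 has mode (k−1)θ, so θ = 33.3/(k−1).
Need P(X < 90.3) = 0.95 with θ tied to k this way. Start at k = 2, θ = 33.3: P(X<90.3) ≈ 0.753.
Too low — raise k to concentrate. Iterating converges to k ≈ 3.7.
Then θ = 33.3/(3.7−1) ≈ 12.3.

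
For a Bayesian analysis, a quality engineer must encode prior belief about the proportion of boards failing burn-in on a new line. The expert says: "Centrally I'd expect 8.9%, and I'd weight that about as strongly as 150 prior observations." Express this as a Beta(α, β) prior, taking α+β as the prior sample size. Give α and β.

α = 13.35, β = 136.65

Under the effective-sample-size interpretation, Beta(α, β) has prior mean α/(α+β) and prior sample size α+β.
So α+β = 150 and α/(α+β) = 0.089, giving α = 0.089·150 = 13.35 and β = 150 − 13.35 = 136.65.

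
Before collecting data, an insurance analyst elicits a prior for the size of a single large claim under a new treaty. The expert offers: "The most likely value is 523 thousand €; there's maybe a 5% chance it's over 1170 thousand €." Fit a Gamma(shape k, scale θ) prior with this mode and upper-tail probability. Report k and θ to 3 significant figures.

Gamma(k,θ) with k>1 has mode (k−1)θ, so θ = 523/(k−1).
Need P(X < 1170) = 0.95 with θ tied to k this way. Start at k = 2, θ = 523: P(X<1170) ≈ 0.654.
Too low — raise k to concentrate. Iterating converges to k ≈ 5.24.
Then θ = 523/(5.24−1) ≈ 123.

k ≈ 5.24, θ ≈ 123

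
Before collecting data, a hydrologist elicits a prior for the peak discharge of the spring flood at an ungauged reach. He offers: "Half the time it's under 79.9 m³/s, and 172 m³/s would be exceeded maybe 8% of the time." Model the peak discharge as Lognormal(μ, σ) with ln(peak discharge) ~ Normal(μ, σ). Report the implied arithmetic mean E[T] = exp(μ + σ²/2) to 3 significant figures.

E[T] ≈ 92.7 m³/s

If T ~ Lognormal(μ,σ) then ln T ~ Normal(μ,σ), so the p-quantile of ln T is μ + z_p·σ.
ln(79.9) = 4.381 and ln(172) = 5.147; z_{0.5} = 0, z_{0.92} = 1.405.
σ = (5.147 − 4.381)/(1.405 − (0)) = 0.546.
μ = 4.381 − (0)·0.546 = 4.381.
E[T] = exp(μ + σ²/2) = exp(4.381 + 0.1489) = 92.7 m³/s.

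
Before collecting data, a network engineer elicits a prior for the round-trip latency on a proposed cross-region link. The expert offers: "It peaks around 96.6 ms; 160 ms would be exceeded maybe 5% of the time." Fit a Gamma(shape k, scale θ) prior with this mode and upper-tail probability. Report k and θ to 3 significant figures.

Gamma(k,θ) with k>1 has mode (k−1)θ, so θ = 96.6/(k−1).
Need P(X < 160) = 0.95 with θ tied to k this way. Start at k = 2, θ = 96.6: P(X<160) ≈ 0.493.
Too low — raise k to concentrate. Iterating converges to k ≈ 12.
Then θ = 96.6/(12−1) ≈ 8.8.

k ≈ 12, θ ≈ 8.8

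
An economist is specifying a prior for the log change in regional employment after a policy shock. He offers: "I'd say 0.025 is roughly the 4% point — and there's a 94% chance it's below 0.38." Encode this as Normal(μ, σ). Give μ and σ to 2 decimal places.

The p-quantile of Normal(μ,σ) is μ + z_p·σ, with z_{0.04} = -1.751 and z_{0.94} = 1.555.
Eliminate σ: μ = (z₂·x₁ − z₁·x₂)/(z₂ − z₁) = (1.555·0.025 − (-1.751)·0.38)/3.305 = 0.21.
Then σ = (x₂ − x₁)/(z₂ − z₁) = (0.38 − 0.025)/3.305 = 0.11.

μ = 0.21, σ = 0.11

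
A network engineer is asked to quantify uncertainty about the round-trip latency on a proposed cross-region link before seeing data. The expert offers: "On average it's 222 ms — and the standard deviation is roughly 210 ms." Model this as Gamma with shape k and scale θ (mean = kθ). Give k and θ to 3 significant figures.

For Gamma(k, scale θ): mean = kθ, variance = kθ², so CV = 1/√k.
CV = SD/mean = 210/222 = 0.9459, hence k = 1/CV² = 1.12.
Then θ = mean/k = 222/1.12 = 199.

k ≈ 1.12, θ ≈ 199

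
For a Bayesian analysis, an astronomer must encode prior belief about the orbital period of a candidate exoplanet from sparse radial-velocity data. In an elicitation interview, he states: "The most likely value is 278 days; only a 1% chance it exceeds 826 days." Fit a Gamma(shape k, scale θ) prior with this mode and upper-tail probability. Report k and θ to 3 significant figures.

k ≈ 4.8, θ ≈ 73.1

Gamma(k,θ) with k>1 has mode (k−1)θ, so θ = 278/(k−1).
Need P(X < 826) = 0.99 with θ tied to k this way. Start at k = 2, θ = 278: P(X<826) ≈ 0.797.
Too low — raise k to concentrate. Iterating converges to k ≈ 4.8.
Then θ = 278/(4.8−1) ≈ 73.1.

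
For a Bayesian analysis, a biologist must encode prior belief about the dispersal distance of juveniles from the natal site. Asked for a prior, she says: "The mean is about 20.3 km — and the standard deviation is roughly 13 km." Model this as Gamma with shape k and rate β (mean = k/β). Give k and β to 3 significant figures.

k ≈ 2.44, β ≈ 0.12

For Gamma(k, rate β): mean = k/β, variance = k/β², so CV = 1/√k.
CV = SD/mean = 13/20.3 = 0.6404, hence k = 1/CV² = 2.44.
Then β = k/mean = 2.44/20.3 = 0.12.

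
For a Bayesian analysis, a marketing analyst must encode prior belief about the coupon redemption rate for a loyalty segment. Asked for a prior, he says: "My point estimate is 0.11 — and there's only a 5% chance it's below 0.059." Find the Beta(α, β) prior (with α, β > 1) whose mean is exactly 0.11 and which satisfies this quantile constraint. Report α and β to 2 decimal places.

With mean 0.11 fixed, write α = 0.11s, β = 0.89s where s = α+β.
Need P(θ < 0.059) = 0.05 under Beta(0.11s, 0.89s). Normal approximation: (q−m)/√(m(1−m)/s) ≈ z_{0.05} = -1.64, so s ≈ 0.11·0.89·(-1.64)²/(0.059−0.11)² = 101.8.
At s = 101.8: P(θ<0.059) ≈ 0.031. Adjusting to match 0.05 gives s ≈ 80.56.
So α = 0.11·80.56 ≈ 8.86, β = 0.89·80.56 ≈ 71.70.

α ≈ 8.86, β ≈ 71.70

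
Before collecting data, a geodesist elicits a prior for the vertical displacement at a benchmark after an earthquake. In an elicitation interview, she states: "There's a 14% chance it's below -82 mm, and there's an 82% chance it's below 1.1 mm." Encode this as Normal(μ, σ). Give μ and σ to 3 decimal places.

For Normal(μ,σ), the p-quantile is μ + z_p·σ. Here z_{0.14} = -1.08, z_{0.82} = 0.9154.
So -82 = μ − 1.08σ and 1.1 = μ + 0.9154σ.
Subtracting: σ = (1.1 − -82)/(0.9154 − (-1.08)) = 41.640.
Then μ = -82 − (-1.08)·41.640 = -37.016.

μ = -37.016, σ = 41.640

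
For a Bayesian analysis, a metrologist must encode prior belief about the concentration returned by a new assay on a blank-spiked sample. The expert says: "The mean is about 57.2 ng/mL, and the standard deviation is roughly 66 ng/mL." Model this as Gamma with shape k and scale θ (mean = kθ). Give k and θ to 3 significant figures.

k ≈ 0.751, θ ≈ 76.2

For Gamma(k, scale θ): mean = kθ, variance = kθ², so CV = 1/√k.
CV = SD/mean = 66/57.2 = 1.154, hence k = 1/CV² = 0.751.
Then θ = mean/k = 57.2/0.751 = 76.2.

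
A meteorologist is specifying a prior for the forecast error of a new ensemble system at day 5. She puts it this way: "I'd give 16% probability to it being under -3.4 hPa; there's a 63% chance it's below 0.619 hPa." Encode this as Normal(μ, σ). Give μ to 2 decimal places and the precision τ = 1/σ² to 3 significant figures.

μ = -0.39, τ = 0.109

For Normal(μ,σ), the p-quantile is μ + z_p·σ. Here z_{0.16} = -0.9945, z_{0.63} = 0.3319.
So -3.4 = μ − 0.9945σ and 0.619 = μ + 0.3319σ.
Subtracting: σ = (0.619 − -3.4)/(0.3319 − (-0.9945)) = 3.03.
Then μ = -3.4 − (-0.9945)·3.03 = -0.39.
Precision τ = 1/σ² = 1/3.03² = 0.109.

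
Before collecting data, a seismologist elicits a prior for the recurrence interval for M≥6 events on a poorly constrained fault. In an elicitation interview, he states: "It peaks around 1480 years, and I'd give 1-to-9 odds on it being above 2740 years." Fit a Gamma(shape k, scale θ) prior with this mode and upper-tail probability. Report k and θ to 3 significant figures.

k ≈ 6.03, θ ≈ 294

Gamma(k,θ) with k>1 has mode (k−1)θ, so θ = 1480/(k−1).
Need P(X < 2740) = 0.9 with θ tied to k this way. Start at k = 2, θ = 1480: P(X<2740) ≈ 0.552.
Too low — raise k to concentrate. Iterating converges to k ≈ 6.03.
Then θ = 1480/(6.03−1) ≈ 294.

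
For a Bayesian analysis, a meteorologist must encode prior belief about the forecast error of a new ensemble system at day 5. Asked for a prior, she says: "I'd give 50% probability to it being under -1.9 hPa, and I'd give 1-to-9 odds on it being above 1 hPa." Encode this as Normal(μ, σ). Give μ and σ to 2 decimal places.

For Normal(μ,σ), the p-quantile is μ + z_p·σ. Here z_{0.5} = 0, z_{0.9} = 1.282.
So -1.9 = μ + 0σ and 1 = μ + 1.282σ.
Subtracting: σ = (1 − -1.9)/(1.282 − (0)) = 2.26.
Then μ = -1.9 − (0)·2.26 = -1.90.

μ = -1.90, σ = 2.26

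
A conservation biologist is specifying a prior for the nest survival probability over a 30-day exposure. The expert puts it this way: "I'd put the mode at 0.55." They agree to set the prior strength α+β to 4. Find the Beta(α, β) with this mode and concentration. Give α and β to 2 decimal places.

α = 2.10, β = 1.90

For α,β > 1 the Beta mode is (α−1)/(α+β−2). With α+β = 4, the mode is (α−1)/2.
Set (α−1)/2 = 0.55 → α = 1 + 0.55·2 = 2.10.
β = 4 − α = 1.90.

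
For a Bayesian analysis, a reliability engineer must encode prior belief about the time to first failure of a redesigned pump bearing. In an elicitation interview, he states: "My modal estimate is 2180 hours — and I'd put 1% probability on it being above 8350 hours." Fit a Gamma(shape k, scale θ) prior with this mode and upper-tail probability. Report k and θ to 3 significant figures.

Gamma(k,θ) with k>1 has mode (k−1)θ, so θ = 2180/(k−1).
Need P(X < 8350) = 0.99 with θ tied to k this way. Start at k = 2, θ = 2180: P(X<8350) ≈ 0.895.
Too low — raise k to concentrate. Iterating converges to k ≈ 3.35.
Then θ = 2180/(3.35−1) ≈ 930.

k ≈ 3.35, θ ≈ 930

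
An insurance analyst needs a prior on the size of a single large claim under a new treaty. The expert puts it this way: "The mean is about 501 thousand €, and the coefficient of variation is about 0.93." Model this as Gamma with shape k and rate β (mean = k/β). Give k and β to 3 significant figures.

For Gamma(k, rate β): mean = k/β, variance = k/β², so CV = 1/√k.
CV = 0.93, hence k = 1/CV² = 1.16.
Then β = k/mean = 1.16/501 = 0.00231.

k ≈ 1.16, β ≈ 0.00231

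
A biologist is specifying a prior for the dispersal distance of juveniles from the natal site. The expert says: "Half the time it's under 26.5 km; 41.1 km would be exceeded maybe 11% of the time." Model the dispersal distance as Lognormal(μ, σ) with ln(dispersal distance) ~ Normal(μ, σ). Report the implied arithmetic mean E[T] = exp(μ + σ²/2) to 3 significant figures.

If T ~ Lognormal(μ,σ) then ln T ~ Normal(μ,σ), so the p-quantile of ln T is μ + z_p·σ.
ln(26.5) = 3.277 and ln(41.1) = 3.716; z_{0.5} = 0, z_{0.89} = 1.227.
σ = (3.716 − 3.277)/(1.227 − (0)) = 0.358.
μ = 3.277 − (0)·0.358 = 3.277.
E[T] = exp(μ + σ²/2) = exp(3.277 + 0.0640) = 28.3 km.

E[T] ≈ 28.3 km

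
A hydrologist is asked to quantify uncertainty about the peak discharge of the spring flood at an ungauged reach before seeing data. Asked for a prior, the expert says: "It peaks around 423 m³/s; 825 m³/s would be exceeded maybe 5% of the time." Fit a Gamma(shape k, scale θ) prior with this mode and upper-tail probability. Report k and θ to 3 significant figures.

k ≈ 7.22, θ ≈ 68

Gamma(k,θ) with k>1 has mode (k−1)θ, so θ = 423/(k−1).
Need P(X < 825) = 0.95 with θ tied to k this way. Start at k = 2, θ = 423: P(X<825) ≈ 0.580.
Too low — raise k to concentrate. Iterating converges to k ≈ 7.22.
Then θ = 423/(7.22−1) ≈ 68.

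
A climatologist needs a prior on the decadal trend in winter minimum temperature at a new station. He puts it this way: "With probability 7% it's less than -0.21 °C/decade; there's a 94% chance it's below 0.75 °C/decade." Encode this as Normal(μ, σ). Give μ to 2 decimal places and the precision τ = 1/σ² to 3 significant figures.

μ = 0.26, τ = 9.97

The p-quantile of Normal(μ,σ) is μ + z_p·σ, with z_{0.07} = -1.476 and z_{0.94} = 1.555.
Eliminate σ: μ = (z₂·x₁ − z₁·x₂)/(z₂ − z₁) = (1.555·-0.21 − (-1.476)·0.75)/3.031 = 0.26.
Then σ = (x₂ − x₁)/(z₂ − z₁) = (0.75 − -0.21)/3.031 = 0.32.
Precision τ = 1/σ² = 1/0.3168² = 9.97.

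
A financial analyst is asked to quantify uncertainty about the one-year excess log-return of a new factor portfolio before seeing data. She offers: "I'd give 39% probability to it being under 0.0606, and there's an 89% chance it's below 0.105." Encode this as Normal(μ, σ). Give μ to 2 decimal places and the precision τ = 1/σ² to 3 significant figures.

μ = 0.07, τ = 1150

The p-quantile of Normal(μ,σ) is μ + z_p·σ, with z_{0.39} = -0.2793 and z_{0.89} = 1.227.
Eliminate σ: μ = (z₂·x₁ − z₁·x₂)/(z₂ − z₁) = (1.227·0.0606 − (-0.2793)·0.105)/1.506 = 0.07.
Then σ = (x₂ − x₁)/(z₂ − z₁) = (0.105 − 0.0606)/1.506 = 0.03.
Precision τ = 1/σ² = 1/0.02949² = 1150.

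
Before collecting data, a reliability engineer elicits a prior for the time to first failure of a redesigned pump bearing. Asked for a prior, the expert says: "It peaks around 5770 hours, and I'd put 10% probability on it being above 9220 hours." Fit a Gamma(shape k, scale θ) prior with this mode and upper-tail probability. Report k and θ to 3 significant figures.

k ≈ 9.55, θ ≈ 675

Gamma(k,θ) with k>1 has mode (k−1)θ, so θ = 5770/(k−1).
Need P(X < 9220) = 0.9 with θ tied to k this way. Start at k = 2, θ = 5770: P(X<9220) ≈ 0.474.
Too low — raise k to concentrate. Iterating converges to k ≈ 9.55.
Then θ = 5770/(9.55−1) ≈ 675.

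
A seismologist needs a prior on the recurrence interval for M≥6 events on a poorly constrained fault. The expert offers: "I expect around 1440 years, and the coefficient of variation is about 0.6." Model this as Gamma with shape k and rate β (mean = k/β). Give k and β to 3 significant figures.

k ≈ 2.78, β ≈ 0.00193

For Gamma(k, rate β): mean = k/β, variance = k/β², so CV = 1/√k.
CV = 0.6, hence k = 1/CV² = 2.78.
Then β = k/mean = 2.78/1440 = 0.00193.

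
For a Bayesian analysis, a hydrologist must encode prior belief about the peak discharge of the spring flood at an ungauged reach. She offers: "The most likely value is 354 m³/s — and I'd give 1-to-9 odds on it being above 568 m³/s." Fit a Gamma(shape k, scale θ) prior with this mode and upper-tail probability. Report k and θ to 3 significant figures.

Gamma(k,θ) with k>1 has mode (k−1)θ, so θ = 354/(k−1).
Need P(X < 568) = 0.9 with θ tied to k this way. Start at k = 2, θ = 354: P(X<568) ≈ 0.477.
Too low — raise k to concentrate. Iterating converges to k ≈ 9.41.
Then θ = 354/(9.41−1) ≈ 42.1.

k ≈ 9.41, θ ≈ 42.1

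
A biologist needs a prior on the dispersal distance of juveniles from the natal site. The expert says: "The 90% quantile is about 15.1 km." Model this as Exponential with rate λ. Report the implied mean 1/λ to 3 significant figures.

P(T < 15.1) = 1 − e^(−λ·15.1) = 0.9, so λ = −ln(1−0.9)/15.1 = −ln(0.1)/15.1 = 0.152.
Mean = 1/λ = 6.56 km.

mean ≈ 6.56 km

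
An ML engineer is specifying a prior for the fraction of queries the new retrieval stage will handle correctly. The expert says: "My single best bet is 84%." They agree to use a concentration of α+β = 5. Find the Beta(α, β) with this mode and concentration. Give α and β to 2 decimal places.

For α,β > 1 the Beta mode is (α−1)/(α+β−2). With α+β = 5, the mode is (α−1)/3.
Set (α−1)/3 = 0.84 → α = 1 + 0.84·3 = 3.52.
β = 5 − α = 1.48.

α = 3.52, β = 1.48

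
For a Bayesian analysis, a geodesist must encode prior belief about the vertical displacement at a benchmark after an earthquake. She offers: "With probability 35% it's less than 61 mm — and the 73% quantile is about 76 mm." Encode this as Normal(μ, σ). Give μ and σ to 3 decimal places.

For Normal(μ,σ), the p-quantile is μ + z_p·σ. Here z_{0.35} = -0.3853, z_{0.73} = 0.6128.
So 61 = μ − 0.3853σ and 76 = μ + 0.6128σ.
Subtracting: σ = (76 − 61)/(0.6128 − (-0.3853)) = 15.028.
Then μ = 61 − (-0.3853)·15.028 = 66.791.

μ = 66.791, σ = 15.028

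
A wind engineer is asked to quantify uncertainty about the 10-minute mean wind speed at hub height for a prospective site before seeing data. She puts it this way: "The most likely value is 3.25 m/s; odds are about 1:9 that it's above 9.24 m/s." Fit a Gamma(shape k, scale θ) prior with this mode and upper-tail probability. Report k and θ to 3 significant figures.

k ≈ 2.75, θ ≈ 1.86

Gamma(k,θ) with k>1 has mode (k−1)θ, so θ = 3.25/(k−1).
Need P(X < 9.24) = 0.9 with θ tied to k this way. Start at k = 2, θ = 3.25: P(X<9.24) ≈ 0.776.
Too low — raise k to concentrate. Iterating converges to k ≈ 2.75.
Then θ = 3.25/(2.75−1) ≈ 1.86.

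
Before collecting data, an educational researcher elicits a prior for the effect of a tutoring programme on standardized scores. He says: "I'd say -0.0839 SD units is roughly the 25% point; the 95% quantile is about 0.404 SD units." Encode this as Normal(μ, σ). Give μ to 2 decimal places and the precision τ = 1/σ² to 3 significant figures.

The p-quantile of Normal(μ,σ) is μ + z_p·σ, with z_{0.25} = -0.6745 and z_{0.95} = 1.645.
Eliminate σ: μ = (z₂·x₁ − z₁·x₂)/(z₂ − z₁) = (1.645·-0.0839 − (-0.6745)·0.404)/2.319 = 0.06.
Then σ = (x₂ − x₁)/(z₂ − z₁) = (0.404 − -0.0839)/2.319 = 0.21.
Precision τ = 1/σ² = 1/0.2104² = 22.6.

μ = 0.06, τ = 22.6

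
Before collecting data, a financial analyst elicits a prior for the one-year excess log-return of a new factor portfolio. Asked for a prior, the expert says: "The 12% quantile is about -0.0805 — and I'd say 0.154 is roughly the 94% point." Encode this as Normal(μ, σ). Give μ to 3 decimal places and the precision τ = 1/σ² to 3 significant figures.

μ = 0.020, τ = 136

The p-quantile of Normal(μ,σ) is μ + z_p·σ, with z_{0.12} = -1.175 and z_{0.94} = 1.555.
Eliminate σ: μ = (z₂·x₁ − z₁·x₂)/(z₂ − z₁) = (1.555·-0.0805 − (-1.175)·0.154)/2.73 = 0.020.
Then σ = (x₂ − x₁)/(z₂ − z₁) = (0.154 − -0.0805)/2.73 = 0.086.
Precision τ = 1/σ² = 1/0.0859² = 136.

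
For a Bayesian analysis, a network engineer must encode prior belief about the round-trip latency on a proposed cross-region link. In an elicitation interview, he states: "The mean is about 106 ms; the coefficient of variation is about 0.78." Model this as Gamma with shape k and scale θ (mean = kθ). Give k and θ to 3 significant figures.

For Gamma(k, scale θ): mean = kθ, variance = kθ², so CV = 1/√k.
CV = 0.78, hence k = 1/CV² = 1.64.
Then θ = mean/k = 106/1.64 = 64.5.

k ≈ 1.64, θ ≈ 64.5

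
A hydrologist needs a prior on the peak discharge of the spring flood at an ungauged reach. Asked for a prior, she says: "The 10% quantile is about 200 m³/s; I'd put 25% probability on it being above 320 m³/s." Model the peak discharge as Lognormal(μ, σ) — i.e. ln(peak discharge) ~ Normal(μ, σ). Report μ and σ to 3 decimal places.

μ ≈ 5.606, σ ≈ 0.240

If T ~ Lognormal(μ,σ) then ln T ~ Normal(μ,σ), so the p-quantile of ln T is μ + z_p·σ.
ln(200) = 5.298 and ln(320) = 5.768; z_{0.1} = -1.282, z_{0.75} = 0.6745.
σ = (5.768 − 5.298)/(0.6745 − (-1.282)) = 0.240.
μ = 5.298 − (-1.282)·0.240 = 5.606.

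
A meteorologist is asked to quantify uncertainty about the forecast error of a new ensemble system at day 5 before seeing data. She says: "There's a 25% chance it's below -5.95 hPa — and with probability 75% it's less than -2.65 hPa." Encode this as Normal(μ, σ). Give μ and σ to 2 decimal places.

The p-quantile of Normal(μ,σ) is μ + z_p·σ, with z_{0.25} = -0.6745 and z_{0.75} = 0.6745.
Eliminate σ: μ = (z₂·x₁ − z₁·x₂)/(z₂ − z₁) = (0.6745·-5.95 − (-0.6745)·-2.65)/1.349 = -4.30.
Then σ = (x₂ − x₁)/(z₂ − z₁) = (-2.65 − -5.95)/1.349 = 2.45.

μ = -4.30, σ = 2.45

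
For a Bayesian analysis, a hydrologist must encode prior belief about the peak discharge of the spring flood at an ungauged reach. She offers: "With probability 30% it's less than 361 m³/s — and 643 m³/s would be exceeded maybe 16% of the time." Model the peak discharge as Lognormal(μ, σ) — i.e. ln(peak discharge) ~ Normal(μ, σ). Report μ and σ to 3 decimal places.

If T ~ Lognormal(μ,σ) then ln T ~ Normal(μ,σ), so the p-quantile of ln T is μ + z_p·σ.
ln(361) = 5.889 and ln(643) = 6.466; z_{0.3} = -0.5244, z_{0.84} = 0.9945.
σ = (6.466 − 5.889)/(0.9945 − (-0.5244)) = 0.380.
μ = 5.889 − (-0.5244)·0.380 = 6.088.

μ ≈ 6.088, σ ≈ 0.380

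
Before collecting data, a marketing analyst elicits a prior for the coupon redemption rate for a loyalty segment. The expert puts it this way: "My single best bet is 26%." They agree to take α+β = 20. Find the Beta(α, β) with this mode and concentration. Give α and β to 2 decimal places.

α = 5.68, β = 14.32

For α,β > 1 the Beta mode is (α−1)/(α+β−2). With α+β = 20, the mode is (α−1)/18.
Set (α−1)/18 = 0.26 → α = 1 + 0.26·18 = 5.68.
β = 20 − α = 14.32.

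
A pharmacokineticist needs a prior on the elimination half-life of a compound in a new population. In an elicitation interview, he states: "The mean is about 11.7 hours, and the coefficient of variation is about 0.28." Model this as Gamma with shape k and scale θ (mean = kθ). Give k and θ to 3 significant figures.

k ≈ 12.8, θ ≈ 0.917

For Gamma(k, scale θ): mean = kθ, variance = kθ², so CV = 1/√k.
CV = 0.28, hence k = 1/CV² = 12.8.
Then θ = mean/k = 11.7/12.8 = 0.917.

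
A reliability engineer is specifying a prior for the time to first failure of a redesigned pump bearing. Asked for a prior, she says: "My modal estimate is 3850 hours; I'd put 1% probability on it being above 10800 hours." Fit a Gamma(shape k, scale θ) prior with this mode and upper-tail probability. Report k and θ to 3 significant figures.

k ≈ 5.3, θ ≈ 896

Gamma(k,θ) with k>1 has mode (k−1)θ, so θ = 3850/(k−1).
Need P(X < 10800) = 0.99 with θ tied to k this way. Start at k = 2, θ = 3850: P(X<10800) ≈ 0.770.
Too low — raise k to concentrate. Iterating converges to k ≈ 5.3.
Then θ = 3850/(5.3−1) ≈ 896.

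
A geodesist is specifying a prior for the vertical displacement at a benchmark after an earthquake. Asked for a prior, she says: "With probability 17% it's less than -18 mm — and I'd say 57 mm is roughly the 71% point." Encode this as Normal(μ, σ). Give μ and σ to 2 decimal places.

μ = 29.47, σ = 49.75

The p-quantile of Normal(μ,σ) is μ + z_p·σ, with z_{0.17} = -0.9542 and z_{0.71} = 0.5534.
Eliminate σ: μ = (z₂·x₁ − z₁·x₂)/(z₂ − z₁) = (0.5534·-18 − (-0.9542)·57)/1.508 = 29.47.
Then σ = (x₂ − x₁)/(z₂ − z₁) = (57 − -18)/1.508 = 49.75.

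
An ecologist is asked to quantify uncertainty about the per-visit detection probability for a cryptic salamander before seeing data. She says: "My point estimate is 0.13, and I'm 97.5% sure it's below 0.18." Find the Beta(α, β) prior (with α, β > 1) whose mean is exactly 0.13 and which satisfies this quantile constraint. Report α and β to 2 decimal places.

With mean 0.13 fixed, write α = 0.13s, β = 0.87s where s = α+β.
Need P(θ < 0.18) = 0.975 under Beta(0.13s, 0.87s). Normal approximation: (q−m)/√(m(1−m)/s) ≈ z_{0.975} = 1.96, so s ≈ 0.13·0.87·(1.96)²/(0.18−0.13)² = 173.8.
At s = 173.8: P(θ<0.18) ≈ 0.967. Adjusting to match 0.975 gives s ≈ 198.83.
So α = 0.13·198.83 ≈ 25.85, β = 0.87·198.83 ≈ 172.98.

α ≈ 25.85, β ≈ 172.98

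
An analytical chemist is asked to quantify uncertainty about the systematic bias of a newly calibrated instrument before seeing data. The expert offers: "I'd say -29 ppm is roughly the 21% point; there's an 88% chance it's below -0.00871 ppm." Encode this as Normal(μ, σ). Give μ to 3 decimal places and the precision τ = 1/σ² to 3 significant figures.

The p-quantile of Normal(μ,σ) is μ + z_p·σ, with z_{0.21} = -0.8064 and z_{0.88} = 1.175.
Eliminate σ: μ = (z₂·x₁ − z₁·x₂)/(z₂ − z₁) = (1.175·-29 − (-0.8064)·-0.00871)/1.981 = -17.201.
Then σ = (x₂ − x₁)/(z₂ − z₁) = (-0.00871 − -29)/1.981 = 14.632.
Precision τ = 1/σ² = 1/14.63² = 0.00467.

μ = -17.201, τ = 0.00467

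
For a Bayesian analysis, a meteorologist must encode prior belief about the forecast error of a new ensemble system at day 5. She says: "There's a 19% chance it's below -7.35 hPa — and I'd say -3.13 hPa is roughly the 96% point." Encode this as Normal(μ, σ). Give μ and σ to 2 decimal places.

μ = -5.94, σ = 1.61

The p-quantile of Normal(μ,σ) is μ + z_p·σ, with z_{0.19} = -0.8779 and z_{0.96} = 1.751.
Eliminate σ: μ = (z₂·x₁ − z₁·x₂)/(z₂ − z₁) = (1.751·-7.35 − (-0.8779)·-3.13)/2.629 = -5.94.
Then σ = (x₂ − x₁)/(z₂ − z₁) = (-3.13 − -7.35)/2.629 = 1.61.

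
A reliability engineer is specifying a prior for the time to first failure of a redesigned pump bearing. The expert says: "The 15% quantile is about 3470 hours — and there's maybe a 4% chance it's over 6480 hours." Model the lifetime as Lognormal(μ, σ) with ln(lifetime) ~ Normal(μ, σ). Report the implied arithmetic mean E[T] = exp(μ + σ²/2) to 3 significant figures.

E[T] ≈ 4490 hours

If T ~ Lognormal(μ,σ) then ln T ~ Normal(μ,σ), so the p-quantile of ln T is μ + z_p·σ.
ln(3470) = 8.152 and ln(6480) = 8.776; z_{0.15} = -1.036, z_{0.96} = 1.751.
σ = (8.776 − 8.152)/(1.751 − (-1.036)) = 0.224.
μ = 8.152 − (-1.036)·0.224 = 8.384.
E[T] = exp(μ + σ²/2) = exp(8.384 + 0.0251) = 4490 hours.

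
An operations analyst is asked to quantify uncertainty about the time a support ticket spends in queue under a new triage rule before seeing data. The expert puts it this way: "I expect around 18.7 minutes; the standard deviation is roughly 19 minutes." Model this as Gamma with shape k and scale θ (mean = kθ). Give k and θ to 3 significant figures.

k ≈ 0.969, θ ≈ 19.3

For Gamma(k, scale θ): mean = kθ, variance = kθ², so CV = 1/√k.
CV = SD/mean = 19/18.7 = 1.016, hence k = 1/CV² = 0.969.
Then θ = mean/k = 18.7/0.969 = 19.3.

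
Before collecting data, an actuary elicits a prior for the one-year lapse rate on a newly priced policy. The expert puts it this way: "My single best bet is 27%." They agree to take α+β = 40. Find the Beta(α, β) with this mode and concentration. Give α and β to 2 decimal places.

For α,β > 1 the Beta mode is (α−1)/(α+β−2). With α+β = 40, the mode is (α−1)/38.
Set (α−1)/38 = 0.27 → α = 1 + 0.27·38 = 11.26.
β = 40 − α = 28.74.

α = 11.26, β = 28.74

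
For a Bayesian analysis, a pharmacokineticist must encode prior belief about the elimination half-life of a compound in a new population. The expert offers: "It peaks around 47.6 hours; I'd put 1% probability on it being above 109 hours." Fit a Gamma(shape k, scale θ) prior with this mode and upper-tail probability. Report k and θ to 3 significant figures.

Gamma(k,θ) with k>1 has mode (k−1)θ, so θ = 47.6/(k−1).
Need P(X < 109) = 0.99 with θ tied to k this way. Start at k = 2, θ = 47.6: P(X<109) ≈ 0.667.
Too low — raise k to concentrate. Iterating converges to k ≈ 7.97.
Then θ = 47.6/(7.97−1) ≈ 6.83.

k ≈ 7.97, θ ≈ 6.83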